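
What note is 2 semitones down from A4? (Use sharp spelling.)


A4: chromatic position 9 in octave 4 → absolute = 4×12 + 9 = 57
Transpose down 2: 57 - 2 = 55
55 = 4×12 + 7 → G in octave 4
Result = G4


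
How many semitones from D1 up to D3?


Absolute semitone position = octave×12 + chromatic position
D1: 1×12 + 2 = 14
D3: 3×12 + 2 = 38
Difference = 38 - 14 = 24
= 24 semitones


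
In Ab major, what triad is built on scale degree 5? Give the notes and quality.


Reasoning:
Ab major scale: Ab Bb C Db Eb F G
Diatonic triad on degree 5 stacks scale notes 5, 7, 2: Eb G Bb
Eb→G = 4 semitones; Eb→Bb = 7 semitones → major triad
= Eb G Bb (major)


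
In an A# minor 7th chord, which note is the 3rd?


Step by step:
Minor 7th chord = root + minor 3rd + perfect 5th + minor 7th
Seventh chords stack in thirds, so the letter names are A-C-E-G
Root: A#
Minor 3rd above A#: C#
Perfect 5th above A#: E#
Minor 7th above A#: G#
The 3rd = C#


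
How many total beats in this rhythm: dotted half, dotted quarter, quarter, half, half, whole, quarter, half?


Reasoning:
Beat values:
  dotted half = 3 beats
  dotted quarter = 1.5 beats
  quarter = 1 beat
  half = 2 beats
  half = 2 beats
  whole = 4 beats
  quarter = 1 beat
  half = 2 beats
Sum = 3 + 1.5 + 1 + 2 + 2 + 4 + 1 + 2
= 16.5 beats


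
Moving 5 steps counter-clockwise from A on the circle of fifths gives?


Each counter-clockwise step moves down a perfect 5th (= up a perfect 4th)
From A: A → D → G → C → F → Bb
= Bb


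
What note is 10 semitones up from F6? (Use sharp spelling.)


Solution.
F6: chromatic position 5 in octave 6 → absolute = 6×12 + 5 = 77
Transpose up 10: 77 + 10 = 87
87 = 7×12 + 3 → D# in octave 7
Result = D#7


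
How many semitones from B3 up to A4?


Solution.
Absolute semitone position = octave×12 + chromatic position
B3: 3×12 + 11 = 47
A4: 4×12 + 9 = 57
Difference = 57 - 47 = 10
= 10 semitones


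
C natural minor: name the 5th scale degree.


Natural minor scale pattern: W-H-W-W-H-W-W (2-1-2-2-1-2-2 semitones)
Starting from C:
  C + 2 semitones → D
  D + 1 semitone → Eb
  Eb + 2 semitones → F
  F + 2 semitones → G
  G + 1 semitone → Ab
  Ab + 2 semitones → Bb
  Bb + 2 semitones → C
Scale: C D Eb F G Ab Bb
Degree 5 = G


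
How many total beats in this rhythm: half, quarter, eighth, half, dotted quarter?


Beat values:
  half = 2 beats
  quarter = 1 beat
  eighth = 0.5 beats
  half = 2 beats
  dotted quarter = 1.5 beats
Sum = 2 + 1 + 0.5 + 2 + 1.5
= 7 beats


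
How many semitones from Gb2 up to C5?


Absolute semitone position = octave×12 + chromatic position
Gb2: 2×12 + 6 = 30
C5: 5×12 + 0 = 60
Difference = 60 - 30 = 30
= 30 semitones


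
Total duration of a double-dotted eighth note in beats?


Working:
Base eighth note = 1/2 beats
Dot 1 adds half the previous value: +1/4
Dot 2 adds half the previous value: +1/8
One double-dotted eighth = 1/2 + 1/4 + 1/8 = 7/8
= 7/8 beats


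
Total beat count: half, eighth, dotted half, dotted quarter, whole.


Beat values:
  half = 2 beats
  eighth = 0.5 beats
  dotted half = 3 beats
  dotted quarter = 1.5 beats
  whole = 4 beats
Sum = 2 + 0.5 + 3 + 1.5 + 4
= 11 beats


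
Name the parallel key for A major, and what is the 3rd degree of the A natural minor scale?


Step by step:
Parallel keys share the same tonic but differ in mode
A major → parallel is A minor
A natural minor scale: A B C D E F G
= A minor; 3rd degree = C


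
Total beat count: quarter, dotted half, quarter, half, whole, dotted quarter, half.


Reasoning:
Beat values:
  quarter = 1 beat
  dotted half = 3 beats
  quarter = 1 beat
  half = 2 beats
  whole = 4 beats
  dotted quarter = 1.5 beats
  half = 2 beats
Sum = 1 + 3 + 1 + 2 + 4 + 1.5 + 2
= 14.5 beats


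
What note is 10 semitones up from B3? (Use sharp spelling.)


Reasoning:
B3: chromatic position 11 in octave 3 → absolute = 3×12 + 11 = 47
Transpose up 10: 47 + 10 = 57
57 = 4×12 + 9 → A in octave 4
Result = A4


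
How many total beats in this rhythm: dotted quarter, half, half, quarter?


Beat values:
  dotted quarter = 1.5 beats
  half = 2 beats
  half = 2 beats
  quarter = 1 beat
Sum = 1.5 + 2 + 2 + 1
= 6.5 beats


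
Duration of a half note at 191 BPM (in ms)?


Working:
One quarter-note beat = 60000 / BPM = 60000 / 191 ms
Half note = 2 × quarter note
Duration = 2 × 60000 / 191 = 120000 / 191
= 628.3 ms


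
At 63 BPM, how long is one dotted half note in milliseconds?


One quarter-note beat = 60000 / BPM = 60000 / 63 ms
Dotted half note = 3 × quarter note
Duration = 3 × 60000 / 63 = 180000 / 63
= 2857.1 ms


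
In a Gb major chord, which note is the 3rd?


Major triad = root + major 3rd (4 semitones) + perfect 5th (7 semitones)
A triad on Gb stacks thirds, so the chord tones use letter names G-B-D
Root: Gb
Major 3rd above Gb: Bb
Perfect 5th above Gb: Db
The 3rd = Bb


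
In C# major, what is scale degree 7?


Working:
Major scale pattern: W-W-H-W-W-W-H (2-2-1-2-2-2-1 semitones)
Starting from C#:
  C# + 2 semitones → D#
  D# + 2 semitones → E#
  E# + 1 semitone → F#
  F# + 2 semitones → G#
  G# + 2 semitones → A#
  A# + 2 semitones → B#
  B# + 1 semitone → C#
Scale: C# D# E# F# G# A# B#
Degree 7 = B#


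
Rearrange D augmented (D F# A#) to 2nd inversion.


Let's work it out.
Root position: D F# A#
2nd inversion: move root and 3rd up an octave
Bass note: A#
Notes (bottom to top) = A# D F#


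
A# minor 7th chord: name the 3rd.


Minor 7th chord = root + minor 3rd + perfect 5th + minor 7th
Seventh chords stack in thirds, so the letter names are A-C-E-G
Root: A#
Minor 3rd above A#: C#
Perfect 5th above A#: E#
Minor 7th above A#: G#
The 3rd = C#


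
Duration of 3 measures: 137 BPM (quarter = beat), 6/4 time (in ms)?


Quarter-note beat duration = 60000 / 137 ms
Beats per measure (6/4) = 6
One measure = 6 × 60000 / 137 = 360000 / 137 ms
3 measures = 3 × 360000 / 137 = 1080000 / 137
= 7883.2 ms


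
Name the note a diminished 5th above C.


Reasoning:
A 5th spans 5 letter names, so from C we land on G
A diminished 5th = 6 semitones above C
Spell G at that pitch: Gb
= Gb


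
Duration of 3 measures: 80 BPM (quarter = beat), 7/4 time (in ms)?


Let's work it out.
Quarter-note beat duration = 60000 / 80 ms
Beats per measure (7/4) = 7
One measure = 7 × 60000 / 80 = 420000 / 80 ms
3 measures = 3 × 420000 / 80 = 1260000 / 80
= 15750.0 ms


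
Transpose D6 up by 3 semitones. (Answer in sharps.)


Step by step:
D6: chromatic position 2 in octave 6 → absolute = 6×12 + 2 = 74
Transpose up 3: 74 + 3 = 77
77 = 6×12 + 5 → F in octave 6
Result = F6


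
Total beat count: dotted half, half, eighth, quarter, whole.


Reasoning:
Beat values:
  dotted half = 3 beats
  half = 2 beats
  eighth = 0.5 beats
  quarter = 1 beat
  whole = 4 beats
Sum = 3 + 2 + 0.5 + 1 + 4
= 10.5 beats


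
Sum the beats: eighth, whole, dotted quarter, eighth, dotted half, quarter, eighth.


Let's work it out.
Beat values:
  eighth = 0.5 beats
  whole = 4 beats
  dotted quarter = 1.5 beats
  eighth = 0.5 beats
  dotted half = 3 beats
  quarter = 1 beat
  eighth = 0.5 beats
Sum = 0.5 + 4 + 1.5 + 0.5 + 3 + 1 + 0.5
= 11 beats


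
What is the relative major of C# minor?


The relative major shares the key signature and is a minor 3rd above the minor tonic
A minor 3rd above C# is E
→ relative major of C# minor is E major
= E major


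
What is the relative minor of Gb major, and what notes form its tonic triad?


Working:
The relative minor shares the major's key signature and starts on its 6th degree
6th degree = a major 6th above the tonic; a major 6th above Gb is Eb
→ relative minor of Gb major is Eb minor
Tonic triad of Eb minor = root + minor 3rd + perfect 5th = Eb Gb Bb
= Eb minor; triad = Eb Gb Bb


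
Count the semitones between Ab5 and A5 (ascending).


Let's work it out.
Absolute semitone position = octave×12 + chromatic position
Ab5: 5×12 + 8 = 68
A5: 5×12 + 9 = 69
Difference = 69 - 68 = 1
= 1 semitone


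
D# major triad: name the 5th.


Step by step:
Major triad = root + major 3rd (4 semitones) + perfect 5th (7 semitones)
A triad on D# stacks thirds, so the chord tones use letter names D-F-A
Root: D#
Major 3rd above D#: F##
Perfect 5th above D#: A#
The 5th = A#


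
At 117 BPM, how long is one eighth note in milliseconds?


One quarter-note beat = 60000 / BPM = 60000 / 117 ms
Eighth note = 1/2 × quarter note
Duration = 1/2 × 60000 / 117 = 30000 / 117
= 256.4 ms


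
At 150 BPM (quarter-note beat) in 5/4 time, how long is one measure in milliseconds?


Let's work it out.
Quarter-note beat duration = 60000 / 150 ms
Beats per measure (5/4) = 5
One measure = 5 × 60000 / 150 = 300000 / 150 ms
= 2000.0 ms


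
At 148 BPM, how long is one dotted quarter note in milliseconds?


One quarter-note beat = 60000 / BPM = 60000 / 148 ms
Dotted quarter note = 3/2 × quarter note
Duration = 3/2 × 60000 / 148 = 90000 / 148
= 608.1 ms


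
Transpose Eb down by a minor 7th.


Let's work it out.
minor 7th: 7 letter names, 10 semitones
Letter: E - 6 → F
Pitch: Eb - 10 semitones, spelled as an F → F
= F


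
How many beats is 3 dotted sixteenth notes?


Base sixteenth note = 1/4 beats
Dot 1 adds half the previous value: +1/8
One dotted sixteenth = 1/4 + 1/8 = 3/8
3 of them = 3 × 3/8 = 9/8
= 9/8 beats


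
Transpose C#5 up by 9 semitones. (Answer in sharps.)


C#5: chromatic position 1 in octave 5 → absolute = 5×12 + 1 = 61
Transpose up 9: 61 + 9 = 70
70 = 5×12 + 10 → A# in octave 5
Result = A#5


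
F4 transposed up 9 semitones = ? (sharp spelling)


Reasoning:
F4: chromatic position 5 in octave 4 → absolute = 4×12 + 5 = 53
Transpose up 9: 53 + 9 = 62
62 = 5×12 + 2 → D in octave 5
Result = D5


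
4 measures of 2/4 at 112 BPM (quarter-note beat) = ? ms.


Solution.
Quarter-note beat duration = 60000 / 112 ms
Beats per measure (2/4) = 2
One measure = 2 × 60000 / 112 = 120000 / 112 ms
4 measures = 4 × 120000 / 112 = 480000 / 112
= 4285.7 ms


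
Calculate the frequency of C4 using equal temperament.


Step by step:
f = 440 × 2^(n/12) where n = semitones from A4
C4: -9 semitones from A4
f = 440 × 2^(-9/12)
f = 261.63 Hz


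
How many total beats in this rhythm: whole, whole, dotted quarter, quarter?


Beat values:
  whole = 4 beats
  whole = 4 beats
  dotted quarter = 1.5 beats
  quarter = 1 beat
Sum = 4 + 4 + 1.5 + 1
= 10.5 beats


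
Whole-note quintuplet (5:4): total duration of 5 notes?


Quintuplet: 5 notes occupy the space of 4 whole notes
Space = 4 × 4 = 16 beats
Each quintuplet note = 16 / 5 = 16/5 beats
5 notes = 5 × 16/5 = 16
= 16 beats


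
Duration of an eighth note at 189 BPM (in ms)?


Let's work it out.
One quarter-note beat = 60000 / BPM = 60000 / 189 ms
Eighth note = 1/2 × quarter note
Duration = 1/2 × 60000 / 189 = 30000 / 189
= 158.7 ms


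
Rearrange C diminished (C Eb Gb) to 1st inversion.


Solution.
Root position: C Eb Gb
1st inversion: move root up an octave
Bass note: Eb
Notes (bottom to top) = Eb Gb C


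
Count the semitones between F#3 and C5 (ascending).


Reasoning:
Absolute semitone position = octave×12 + chromatic position
F#3: 3×12 + 6 = 42
C5: 5×12 + 0 = 60
Difference = 60 - 42 = 18
= 18 semitones


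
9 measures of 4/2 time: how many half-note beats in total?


Working:
Time signature 4/2: the bottom number 2 means the half note gets one count
The top number 4 means 4 half-note beats per measure
Total = 4 × 9 measures
= 36 half-note beats


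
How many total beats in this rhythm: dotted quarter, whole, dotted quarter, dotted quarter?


Beat values:
  dotted quarter = 1.5 beats
  whole = 4 beats
  dotted quarter = 1.5 beats
  dotted quarter = 1.5 beats
Sum = 1.5 + 4 + 1.5 + 1.5
= 8.5 beats


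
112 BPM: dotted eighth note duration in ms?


Step by step:
One quarter-note beat = 60000 / BPM = 60000 / 112 ms
Dotted eighth note = 3/4 × quarter note
Duration = 3/4 × 60000 / 112 = 45000 / 112
= 401.8 ms


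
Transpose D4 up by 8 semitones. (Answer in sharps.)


Let's work it out.
D4: chromatic position 2 in octave 4 → absolute = 4×12 + 2 = 50
Transpose up 8: 50 + 8 = 58
58 = 4×12 + 10 → A# in octave 4
Result = A#4


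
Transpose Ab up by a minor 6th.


Working:
minor 6th: 6 letter names, 8 semitones
Letter: A + 5 → F
Pitch: Ab + 8 semitones, spelled as an F → Fb
= Fb


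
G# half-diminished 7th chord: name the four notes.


Let's work it out.
Half-diminished 7th chord = root + minor 3rd + diminished 5th + minor 7th
Seventh chords stack in thirds, so the letter names are G-B-D-F
Root: G#
Minor 3rd above G#: B
Diminished 5th above G#: D
Minor 7th above G#: F#
Chord = G# B D F#


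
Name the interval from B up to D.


Letter names: B → D spans 3 letter names → a 3rd
Semitones: B → D = 3 half-steps
A 3rd of 3 semitones is a minor 3rd
= minor 3rd


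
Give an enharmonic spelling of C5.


Enharmonic notes sound the same pitch but are spelled with different letter names
C and Dbb name the same pitch class
= Dbb5


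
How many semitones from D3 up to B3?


Reasoning:
Absolute semitone position = octave×12 + chromatic position
D3: 3×12 + 2 = 38
B3: 3×12 + 11 = 47
Difference = 47 - 38 = 9
= 9 semitones


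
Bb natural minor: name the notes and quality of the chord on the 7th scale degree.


Solution.
Bb natural minor scale: Bb C Db Eb F Gb Ab
Diatonic triad on degree 7 stacks scale notes 7, 2, 4: Ab C Eb
Ab→C = 4 semitones; Ab→Eb = 7 semitones → major triad
= Ab C Eb (major)


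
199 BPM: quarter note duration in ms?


Solution.
One quarter-note beat = 60000 / BPM = 60000 / 199 ms
Duration = 60000 / 199
= 301.5 ms


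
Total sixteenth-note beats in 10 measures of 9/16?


Let's work it out.
Time signature 9/16: the bottom number 16 means the sixteenth note gets one count
The top number 9 means 9 sixteenth-note beats per measure
Total = 9 × 10 measures
= 90 sixteenth-note beats


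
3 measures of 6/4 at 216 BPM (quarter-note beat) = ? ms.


Quarter-note beat duration = 60000 / 216 ms
Beats per measure (6/4) = 6
One measure = 6 × 60000 / 216 = 360000 / 216 ms
3 measures = 3 × 360000 / 216 = 1080000 / 216
= 5000.0 ms


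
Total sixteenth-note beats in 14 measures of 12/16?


Let's work it out.
Time signature 12/16: the bottom number 16 means the sixteenth note gets one count
The top number 12 means 12 sixteenth-note beats per measure
Total = 12 × 14 measures
= 168 sixteenth-note beats


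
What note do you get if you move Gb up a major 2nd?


Reasoning:
major 2nd: 2 letter names, 2 semitones
Letter: G + 1 → A
Pitch: Gb + 2 semitones, spelled as an A → Ab
= Ab


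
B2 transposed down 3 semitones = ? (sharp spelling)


Reasoning:
B2: chromatic position 11 in octave 2 → absolute = 2×12 + 11 = 35
Transpose down 3: 35 - 3 = 32
32 = 2×12 + 8 → G# in octave 2
Result = G#2


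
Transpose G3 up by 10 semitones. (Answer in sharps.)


Solution.
G3: chromatic position 7 in octave 3 → absolute = 3×12 + 7 = 43
Transpose up 10: 43 + 10 = 53
53 = 4×12 + 5 → F in octave 4
Result = F4


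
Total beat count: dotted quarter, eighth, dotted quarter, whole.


Working:
Beat values:
  dotted quarter = 1.5 beats
  eighth = 0.5 beats
  dotted quarter = 1.5 beats
  whole = 4 beats
Sum = 1.5 + 0.5 + 1.5 + 4
= 7.5 beats


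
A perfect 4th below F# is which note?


Step by step:
A 4th spans 4 letter names, so from F we land on C
A perfect 4th = 5 semitones below F#
Spell C at that pitch: C#
= C#


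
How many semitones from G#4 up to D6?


Absolute semitone position = octave×12 + chromatic position
G#4: 4×12 + 8 = 56
D6: 6×12 + 2 = 74
Difference = 74 - 56 = 18
= 18 semitones


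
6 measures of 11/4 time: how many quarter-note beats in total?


Let's work it out.
Time signature 11/4: the bottom number 4 means the quarter note gets one count
The top number 11 means 11 quarter-note beats per measure
Total = 11 × 6 measures
= 66 quarter-note beats


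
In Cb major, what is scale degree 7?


Step by step:
Major scale pattern: W-W-H-W-W-W-H (2-2-1-2-2-2-1 semitones)
Starting from Cb:
  Cb + 2 semitones → Db
  Db + 2 semitones → Eb
  Eb + 1 semitone → Fb
  Fb + 2 semitones → Gb
  Gb + 2 semitones → Ab
  Ab + 2 semitones → Bb
  Bb + 1 semitone → Cb
Scale: Cb Db Eb Fb Gb Ab Bb
Degree 7 = Bb


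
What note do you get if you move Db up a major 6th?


Working:
major 6th: 6 letter names, 9 semitones
Letter: D + 5 → B
Pitch: Db + 9 semitones, spelled as a B → Bb
= Bb


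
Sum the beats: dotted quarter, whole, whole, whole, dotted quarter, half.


Beat values:
  dotted quarter = 1.5 beats
  whole = 4 beats
  whole = 4 beats
  whole = 4 beats
  dotted quarter = 1.5 beats
  half = 2 beats
Sum = 1.5 + 4 + 4 + 4 + 1.5 + 2
= 17 beats


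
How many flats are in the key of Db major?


Working:
Flat major keys: C(0), F(1), Bb(2), Eb(3), Ab(4), Db(5), Gb(6), Cb(7)
Db major has 5 flats
Order of flats: Bb Eb Ab Db Gb Cb Fb → first 5: Bb, Eb, Ab, Db, Gb
= 5 flats


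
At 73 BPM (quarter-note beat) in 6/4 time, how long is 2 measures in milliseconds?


Reasoning:
Quarter-note beat duration = 60000 / 73 ms
Beats per measure (6/4) = 6
One measure = 6 × 60000 / 73 = 360000 / 73 ms
2 measures = 2 × 360000 / 73 = 720000 / 73
= 9863.0 ms


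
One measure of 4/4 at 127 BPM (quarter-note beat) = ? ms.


Working:
Quarter-note beat duration = 60000 / 127 ms
Beats per measure (4/4) = 4
One measure = 4 × 60000 / 127 = 240000 / 127 ms
= 1889.8 ms


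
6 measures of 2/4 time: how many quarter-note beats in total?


Working:
Time signature 2/4: the bottom number 4 means the quarter note gets one count
The top number 2 means 2 quarter-note beats per measure
Total = 2 × 6 measures
= 12 quarter-note beats


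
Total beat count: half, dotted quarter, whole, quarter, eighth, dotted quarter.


Let's work it out.
Beat values:
  half = 2 beats
  dotted quarter = 1.5 beats
  whole = 4 beats
  quarter = 1 beat
  eighth = 0.5 beats
  dotted quarter = 1.5 beats
Sum = 2 + 1.5 + 4 + 1 + 0.5 + 1.5
= 10.5 beats


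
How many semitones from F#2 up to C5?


Working:
Absolute semitone position = octave×12 + chromatic position
F#2: 2×12 + 6 = 30
C5: 5×12 + 0 = 60
Difference = 60 - 30 = 30
= 30 semitones


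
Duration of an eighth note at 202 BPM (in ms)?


One quarter-note beat = 60000 / BPM = 60000 / 202 ms
Eighth note = 1/2 × quarter note
Duration = 1/2 × 60000 / 202 = 30000 / 202
= 148.5 ms


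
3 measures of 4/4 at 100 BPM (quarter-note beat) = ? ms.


Step by step:
Quarter-note beat duration = 60000 / 100 ms
Beats per measure (4/4) = 4
One measure = 4 × 60000 / 100 = 240000 / 100 ms
3 measures = 3 × 240000 / 100 = 720000 / 100
= 7200.0 ms


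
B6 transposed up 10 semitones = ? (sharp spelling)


Let's work it out.
B6: chromatic position 11 in octave 6 → absolute = 6×12 + 11 = 83
Transpose up 10: 83 + 10 = 93
93 = 7×12 + 9 → A in octave 7
Result = A7


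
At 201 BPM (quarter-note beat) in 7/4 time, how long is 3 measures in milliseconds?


Reasoning:
Quarter-note beat duration = 60000 / 201 ms
Beats per measure (7/4) = 7
One measure = 7 × 60000 / 201 = 420000 / 201 ms
3 measures = 3 × 420000 / 201 = 1260000 / 201
= 6268.7 ms


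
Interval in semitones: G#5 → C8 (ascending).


Let's work it out.
Absolute semitone position = octave×12 + chromatic position
G#5: 5×12 + 8 = 68
C8: 8×12 + 0 = 96
Difference = 96 - 68 = 28
= 28 semitones


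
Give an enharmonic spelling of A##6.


Step by step:
Enharmonic notes sound the same pitch but are spelled with different letter names
A## and B name the same pitch class
= B6


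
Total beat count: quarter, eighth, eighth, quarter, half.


Step by step:
Beat values:
  quarter = 1 beat
  eighth = 0.5 beats
  eighth = 0.5 beats
  quarter = 1 beat
  half = 2 beats
Sum = 1 + 0.5 + 0.5 + 1 + 2
= 5 beats


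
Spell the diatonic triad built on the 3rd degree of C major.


Let's work it out.
C major scale: C D E F G A B
Diatonic triad on degree 3 stacks scale notes 3, 5, 7: E G B
E→G = 3 semitones; E→B = 7 semitones → minor triad
= E G B (minor)


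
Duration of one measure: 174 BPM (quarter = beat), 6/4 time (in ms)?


Reasoning:
Quarter-note beat duration = 60000 / 174 ms
Beats per measure (6/4) = 6
One measure = 6 × 60000 / 174 = 360000 / 174 ms
= 2069.0 ms


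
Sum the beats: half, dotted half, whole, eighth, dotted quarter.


Solution.
Beat values:
  half = 2 beats
  dotted half = 3 beats
  whole = 4 beats
  eighth = 0.5 beats
  dotted quarter = 1.5 beats
Sum = 2 + 3 + 4 + 0.5 + 1.5
= 11 beats


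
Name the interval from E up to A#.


Step by step:
Letter names: E → A spans 4 letter names → a 4th
Semitones: E → A# = 6 half-steps
A 4th of 6 semitones is an augmented 4th
= augmented 4th


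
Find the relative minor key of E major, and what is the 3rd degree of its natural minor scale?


The relative minor shares the major's key signature and starts on its 6th degree
6th degree = a major 6th above the tonic; a major 6th above E is C#
→ relative minor of E major is C# minor
C# natural minor scale: C# D# E F# G# A B
= C# minor; 3rd degree = E


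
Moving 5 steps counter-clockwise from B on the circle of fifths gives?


Reasoning:
Each counter-clockwise step moves down a perfect 5th (= up a perfect 4th)
From B: B → E → A → D → G → C
= C


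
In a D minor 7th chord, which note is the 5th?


Reasoning:
Minor 7th chord = root + minor 3rd + perfect 5th + minor 7th
Seventh chords stack in thirds, so the letter names are D-F-A-C
Root: D
Minor 3rd above D: F
Perfect 5th above D: A
Minor 7th above D: C
The 5th = A


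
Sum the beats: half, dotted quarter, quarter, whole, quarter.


Beat values:
  half = 2 beats
  dotted quarter = 1.5 beats
  quarter = 1 beat
  whole = 4 beats
  quarter = 1 beat
Sum = 2 + 1.5 + 1 + 4 + 1
= 9.5 beats


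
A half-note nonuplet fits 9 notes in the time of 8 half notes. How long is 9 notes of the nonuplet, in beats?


Reasoning:
Nonuplet: 9 notes occupy the space of 8 half notes
Space = 8 × 2 = 16 beats
Each nonuplet note = 16 / 9 = 16/9 beats
9 notes = 9 × 16/9 = 16
= 16 beats


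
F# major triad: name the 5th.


Step by step:
Major triad = root + major 3rd (4 semitones) + perfect 5th (7 semitones)
A triad on F# stacks thirds, so the chord tones use letter names F-A-C
Root: F#
Major 3rd above F#: A#
Perfect 5th above F#: C#
The 5th = C#


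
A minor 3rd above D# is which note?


Reasoning:
A 3rd spans 3 letter names, so from D we land on F
A minor 3rd = 3 semitones above D#
Spell F at that pitch: F#
= F#


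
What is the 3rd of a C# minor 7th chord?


Minor 7th chord = root + minor 3rd + perfect 5th + minor 7th
Seventh chords stack in thirds, so the letter names are C-E-G-B
Root: C#
Minor 3rd above C#: E
Perfect 5th above C#: G#
Minor 7th above C#: B
The 3rd = E


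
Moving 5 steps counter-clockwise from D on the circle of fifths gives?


Solution.
Each counter-clockwise step moves down a perfect 5th (= up a perfect 4th)
From D: D → G → C → F → Bb → Eb
= Eb


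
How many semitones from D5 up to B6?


Step by step:
Absolute semitone position = octave×12 + chromatic position
D5: 5×12 + 2 = 62
B6: 6×12 + 11 = 83
Difference = 83 - 62 = 21
= 21 semitones


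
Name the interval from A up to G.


Step by step:
Letter names: A → G spans 7 letter names → a 7th
Semitones: A → G = 10 half-steps
A 7th of 10 semitones is a minor 7th
= minor 7th


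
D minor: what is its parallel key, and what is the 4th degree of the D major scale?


Parallel keys share the same tonic but differ in mode
D minor → parallel is D major
D major scale: D E F# G A B C#
= D major; 4th degree = G


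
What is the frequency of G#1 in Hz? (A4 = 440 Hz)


Step by step:
f = 440 × 2^(n/12) where n = semitones from A4
G#1: -37 semitones from A4
f = 440 × 2^(-37/12)
f = 51.91 Hz


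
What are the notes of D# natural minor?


Working:
Natural minor scale pattern: W-H-W-W-H-W-W (2-1-2-2-1-2-2 semitones)
Starting from D#:
  D# + 2 semitones → E#
  E# + 1 semitone → F#
  F# + 2 semitones → G#
  G# + 2 semitones → A#
  A# + 1 semitone → B
  B + 2 semitones → C#
  C# + 2 semitones → D#
Scale = D# E# F# G# A# B C#


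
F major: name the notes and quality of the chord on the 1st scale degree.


F major scale: F G A Bb C D E
Diatonic triad on degree 1 stacks scale notes 1, 3, 5: F A C
F→A = 4 semitones; F→C = 7 semitones → major triad
= F A C (major)


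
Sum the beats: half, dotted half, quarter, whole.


Beat values:
  half = 2 beats
  dotted half = 3 beats
  quarter = 1 beat
  whole = 4 beats
Sum = 2 + 3 + 1 + 4
= 10 beats


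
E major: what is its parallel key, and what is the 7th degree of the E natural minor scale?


Step by step:
Parallel keys share the same tonic but differ in mode
E major → parallel is E minor
E natural minor scale: E F# G A B C D
= E minor; 7th degree = D


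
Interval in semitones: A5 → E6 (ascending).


Let's work it out.
Absolute semitone position = octave×12 + chromatic position
A5: 5×12 + 9 = 69
E6: 6×12 + 4 = 76
Difference = 76 - 69 = 7
= 7 semitones


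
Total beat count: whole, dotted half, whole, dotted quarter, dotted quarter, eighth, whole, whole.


Beat values:
  whole = 4 beats
  dotted half = 3 beats
  whole = 4 beats
  dotted quarter = 1.5 beats
  dotted quarter = 1.5 beats
  eighth = 0.5 beats
  whole = 4 beats
  whole = 4 beats
Sum = 4 + 3 + 4 + 1.5 + 1.5 + 0.5 + 4 + 4
= 22.5 beats


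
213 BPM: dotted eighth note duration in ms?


One quarter-note beat = 60000 / BPM = 60000 / 213 ms
Dotted eighth note = 3/4 × quarter note
Duration = 3/4 × 60000 / 213 = 45000 / 213
= 211.3 ms


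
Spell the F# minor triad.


Minor triad = root + minor 3rd (3 semitones) + perfect 5th (7 semitones)
A triad on F# stacks thirds, so the chord tones use letter names F-A-C
Root: F#
Minor 3rd above F#: A
Perfect 5th above F#: C#
Chord = F# A C#


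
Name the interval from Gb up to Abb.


Reasoning:
Letter names: G → A spans 2 letter names → a 2nd
Semitones: Gb → Abb = 1 half-step
A 2nd of 1 semitone is a minor 2nd
= minor 2nd


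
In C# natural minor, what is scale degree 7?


Solution.
Natural minor scale pattern: W-H-W-W-H-W-W (2-1-2-2-1-2-2 semitones)
Starting from C#:
  C# + 2 semitones → D#
  D# + 1 semitone → E
  E + 2 semitones → F#
  F# + 2 semitones → G#
  G# + 1 semitone → A
  A + 2 semitones → B
  B + 2 semitones → C#
Scale: C# D# E F# G# A B
Degree 7 = B


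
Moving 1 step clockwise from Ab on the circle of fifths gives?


Reasoning:
Each clockwise step on the circle of fifths moves up a perfect 5th
From Ab: Ab → Eb
= Eb


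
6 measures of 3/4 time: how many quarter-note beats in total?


Time signature 3/4: the bottom number 4 means the quarter note gets one count
The top number 3 means 3 quarter-note beats per measure
Total = 3 × 6 measures
= 18 quarter-note beats


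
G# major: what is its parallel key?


Working:
Parallel keys share the same tonic but differ in mode
G# major → parallel is G# minor
= G# minor


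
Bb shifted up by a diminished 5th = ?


Step by step:
diminished 5th: 5 letter names, 6 semitones
Letter: B + 4 → F
Pitch: Bb + 6 semitones, spelled as an F → Fb
= Fb


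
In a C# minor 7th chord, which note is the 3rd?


Step by step:
Minor 7th chord = root + minor 3rd + perfect 5th + minor 7th
Seventh chords stack in thirds, so the letter names are C-E-G-B
Root: C#
Minor 3rd above C#: E
Perfect 5th above C#: G#
Minor 7th above C#: B
The 3rd = E


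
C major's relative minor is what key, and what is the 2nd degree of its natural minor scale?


The relative minor shares the major's key signature and starts on its 6th degree
6th degree = a major 6th above the tonic; a major 6th above C is A
→ relative minor of C major is A minor
A natural minor scale: A B C D E F G
= A minor; 2nd degree = B


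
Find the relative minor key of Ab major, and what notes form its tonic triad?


Solution.
The relative minor shares the major's key signature and starts on its 6th degree
6th degree = a major 6th above the tonic; a major 6th above Ab is F
→ relative minor of Ab major is F minor
Tonic triad of F minor = root + minor 3rd + perfect 5th = F Ab C
= F minor; triad = F Ab C


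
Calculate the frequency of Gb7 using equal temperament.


f = 440 × 2^(n/12) where n = semitones from A4
Gb7: 33 semitones from A4
f = 440 × 2^(33/12)
f = 2959.96 Hz


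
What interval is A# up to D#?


Let's work it out.
Letter names: A → D spans 4 letter names → a 4th
Semitones: A# → D# = 5 half-steps
A 4th of 5 semitones is a perfect 4th
= perfect 4th


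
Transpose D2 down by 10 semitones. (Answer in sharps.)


Reasoning:
D2: chromatic position 2 in octave 2 → absolute = 2×12 + 2 = 26
Transpose down 10: 26 - 10 = 16
16 = 1×12 + 4 → E in octave 1
Result = E1


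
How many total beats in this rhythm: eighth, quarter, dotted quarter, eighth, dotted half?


Let's work it out.
Beat values:
  eighth = 0.5 beats
  quarter = 1 beat
  dotted quarter = 1.5 beats
  eighth = 0.5 beats
  dotted half = 3 beats
Sum = 0.5 + 1 + 1.5 + 0.5 + 3
= 6.5 beats


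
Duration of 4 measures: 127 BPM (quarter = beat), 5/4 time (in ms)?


Reasoning:
Quarter-note beat duration = 60000 / 127 ms
Beats per measure (5/4) = 5
One measure = 5 × 60000 / 127 = 300000 / 127 ms
4 measures = 4 × 300000 / 127 = 1200000 / 127
= 9448.8 ms


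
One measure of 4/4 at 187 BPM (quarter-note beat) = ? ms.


Quarter-note beat duration = 60000 / 187 ms
Beats per measure (4/4) = 4
One measure = 4 × 60000 / 187 = 240000 / 187 ms
= 1283.4 ms


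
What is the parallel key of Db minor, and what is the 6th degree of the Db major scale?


Step by step:
Parallel keys share the same tonic but differ in mode
Db minor → parallel is Db major
Db major scale: Db Eb F Gb Ab Bb C
= Db major; 6th degree = Bb


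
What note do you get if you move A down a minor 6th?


Let's work it out.
minor 6th: 6 letter names, 8 semitones
Letter: A - 5 → C
Pitch: A - 8 semitones, spelled as a C → C#
= C#


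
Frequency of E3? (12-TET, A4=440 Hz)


Let's work it out.
f = 440 × 2^(n/12) where n = semitones from A4
E3: -17 semitones from A4
f = 440 × 2^(-17/12)
f = 164.81 Hz


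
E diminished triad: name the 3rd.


Working:
Diminished triad = root + minor 3rd (3 semitones) + diminished 5th (6 semitones)
A triad on E stacks thirds, so the chord tones use letter names E-G-B
Root: E
Minor 3rd above E: G
Diminished 5th above E: Bb
The 3rd = G


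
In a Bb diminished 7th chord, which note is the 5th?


Diminished 7th chord = root + minor 3rd + diminished 5th + diminished 7th
Seventh chords stack in thirds, so the letter names are B-D-F-A
Root: Bb
Minor 3rd above Bb: Db
Diminished 5th above Bb: Fb
Diminished 7th above Bb: Abb
The 5th = Fb


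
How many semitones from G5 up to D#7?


Working:
Absolute semitone position = octave×12 + chromatic position
G5: 5×12 + 7 = 67
D#7: 7×12 + 3 = 87
Difference = 87 - 67 = 20
= 20 semitones


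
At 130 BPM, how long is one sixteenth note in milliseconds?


One quarter-note beat = 60000 / BPM = 60000 / 130 ms
Sixteenth note = 1/4 × quarter note
Duration = 1/4 × 60000 / 130 = 15000 / 130
= 115.4 ms


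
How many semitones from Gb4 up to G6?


Let's work it out.
Absolute semitone position = octave×12 + chromatic position
Gb4: 4×12 + 6 = 54
G6: 6×12 + 7 = 79
Difference = 79 - 54 = 25
= 25 semitones


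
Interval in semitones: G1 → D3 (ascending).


Solution.
Absolute semitone position = octave×12 + chromatic position
G1: 1×12 + 7 = 19
D3: 3×12 + 2 = 38
Difference = 38 - 19 = 19
= 19 semitones


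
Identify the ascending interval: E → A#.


Working:
Letter names: E → A spans 4 letter names → a 4th
Semitones: E → A# = 6 half-steps
A 4th of 6 semitones is an augmented 4th
= augmented 4th


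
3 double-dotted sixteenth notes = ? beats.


Solution.
Base sixteenth note = 1/4 beats
Dot 1 adds half the previous value: +1/8
Dot 2 adds half the previous value: +1/16
One double-dotted sixteenth = 1/4 + 1/8 + 1/16 = 7/16
3 of them = 3 × 7/16 = 21/16
= 21/16 beats


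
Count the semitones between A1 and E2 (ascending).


Absolute semitone position = octave×12 + chromatic position
A1: 1×12 + 9 = 21
E2: 2×12 + 4 = 28
Difference = 28 - 21 = 7
= 7 semitones


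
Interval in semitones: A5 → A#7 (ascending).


Solution.
Absolute semitone position = octave×12 + chromatic position
A5: 5×12 + 9 = 69
A#7: 7×12 + 10 = 94
Difference = 94 - 69 = 25
= 25 semitones


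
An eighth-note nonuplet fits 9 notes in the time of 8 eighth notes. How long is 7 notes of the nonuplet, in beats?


Reasoning:
Nonuplet: 9 notes occupy the space of 8 eighth notes
Space = 8 × 1/2 = 4 beats
Each nonuplet note = 4 / 9 = 4/9 beats
7 notes = 7 × 4/9 = 28/9
= 28/9 beats


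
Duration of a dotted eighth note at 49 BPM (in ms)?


Step by step:
One quarter-note beat = 60000 / BPM = 60000 / 49 ms
Dotted eighth note = 3/4 × quarter note
Duration = 3/4 × 60000 / 49 = 45000 / 49
= 918.4 ms


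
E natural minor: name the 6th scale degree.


Solution.
Natural minor scale pattern: W-H-W-W-H-W-W (2-1-2-2-1-2-2 semitones)
Starting from E:
  E + 2 semitones → F#
  F# + 1 semitone → G
  G + 2 semitones → A
  A + 2 semitones → B
  B + 1 semitone → C
  C + 2 semitones → D
  D + 2 semitones → E
Scale: E F# G A B C D
Degree 6 = C


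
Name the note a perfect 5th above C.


Step by step:
A 5th spans 5 letter names, so from C we land on G
A perfect 5th = 7 semitones above C
Spell G at that pitch: G
= G


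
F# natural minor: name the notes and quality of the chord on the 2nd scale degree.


Solution.
F# natural minor scale: F# G# A B C# D E
Diatonic triad on degree 2 stacks scale notes 2, 4, 6: G# B D
G#→B = 3 semitones; G#→D = 6 semitones → diminished triad
= G# B D (diminished)


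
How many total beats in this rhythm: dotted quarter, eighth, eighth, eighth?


Beat values:
  dotted quarter = 1.5 beats
  eighth = 0.5 beats
  eighth = 0.5 beats
  eighth = 0.5 beats
Sum = 1.5 + 0.5 + 0.5 + 0.5
= 3 beats


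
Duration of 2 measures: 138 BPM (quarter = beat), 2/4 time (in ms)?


Quarter-note beat duration = 60000 / 138 ms
Beats per measure (2/4) = 2
One measure = 2 × 60000 / 138 = 120000 / 138 ms
2 measures = 2 × 120000 / 138 = 240000 / 138
= 1739.1 ms


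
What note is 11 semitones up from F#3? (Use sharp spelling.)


F#3: chromatic position 6 in octave 3 → absolute = 3×12 + 6 = 42
Transpose up 11: 42 + 11 = 53
53 = 4×12 + 5 → F in octave 4
Result = F4


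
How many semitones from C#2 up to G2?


Let's work it out.
Absolute semitone position = octave×12 + chromatic position
C#2: 2×12 + 1 = 25
G2: 2×12 + 7 = 31
Difference = 31 - 25 = 6
= 6 semitones


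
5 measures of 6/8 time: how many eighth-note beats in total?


Solution.
Time signature 6/8: the bottom number 8 means the eighth note gets one count
The top number 6 means 6 eighth-note beats per measure
Total = 6 × 5 measures
= 30 eighth-note beats


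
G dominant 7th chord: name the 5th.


Step by step:
Dominant 7th chord = root + major 3rd + perfect 5th + minor 7th
Seventh chords stack in thirds, so the letter names are G-B-D-F
Root: G
Major 3rd above G: B
Perfect 5th above G: D
Minor 7th above G: F
The 5th = D


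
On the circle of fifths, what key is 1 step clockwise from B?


Solution.
Each clockwise step on the circle of fifths moves up a perfect 5th
From B: B → F#/Gb
= F#/Gb


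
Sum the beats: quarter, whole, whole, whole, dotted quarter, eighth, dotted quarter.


Beat values:
  quarter = 1 beat
  whole = 4 beats
  whole = 4 beats
  whole = 4 beats
  dotted quarter = 1.5 beats
  eighth = 0.5 beats
  dotted quarter = 1.5 beats
Sum = 1 + 4 + 4 + 4 + 1.5 + 0.5 + 1.5
= 16.5 beats


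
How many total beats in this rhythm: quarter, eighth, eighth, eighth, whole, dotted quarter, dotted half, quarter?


Beat values:
  quarter = 1 beat
  eighth = 0.5 beats
  eighth = 0.5 beats
  eighth = 0.5 beats
  whole = 4 beats
  dotted quarter = 1.5 beats
  dotted half = 3 beats
  quarter = 1 beat
Sum = 1 + 0.5 + 0.5 + 0.5 + 4 + 1.5 + 3 + 1
= 12 beats


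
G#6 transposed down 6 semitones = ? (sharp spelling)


G#6: chromatic position 8 in octave 6 → absolute = 6×12 + 8 = 80
Transpose down 6: 80 - 6 = 74
74 = 6×12 + 2 → D in octave 6
Result = D6


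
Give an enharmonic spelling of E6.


Enharmonic notes sound the same pitch but are spelled with different letter names
E and Fb name the same pitch class
= Fb6


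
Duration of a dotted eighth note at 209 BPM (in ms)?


Solution.
One quarter-note beat = 60000 / BPM = 60000 / 209 ms
Dotted eighth note = 3/4 × quarter note
Duration = 3/4 × 60000 / 209 = 45000 / 209
= 215.3 ms


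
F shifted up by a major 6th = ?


major 6th: 6 letter names, 9 semitones
Letter: F + 5 → D
Pitch: F + 9 semitones, spelled as a D → D
= D


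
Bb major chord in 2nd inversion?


Root position: Bb D F
2nd inversion: move root and 3rd up an octave
Bass note: F
Notes (bottom to top) = F Bb D


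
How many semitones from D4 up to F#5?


Absolute semitone position = octave×12 + chromatic position
D4: 4×12 + 2 = 50
F#5: 5×12 + 6 = 66
Difference = 66 - 50 = 16
= 16 semitones


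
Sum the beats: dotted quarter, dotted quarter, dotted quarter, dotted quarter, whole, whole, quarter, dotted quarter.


Let's work it out.
Beat values:
  dotted quarter = 1.5 beats
  dotted quarter = 1.5 beats
  dotted quarter = 1.5 beats
  dotted quarter = 1.5 beats
  whole = 4 beats
  whole = 4 beats
  quarter = 1 beat
  dotted quarter = 1.5 beats
Sum = 1.5 + 1.5 + 1.5 + 1.5 + 4 + 4 + 1 + 1.5
= 16.5 beats


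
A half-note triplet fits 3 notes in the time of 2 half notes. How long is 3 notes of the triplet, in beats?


Working:
Triplet: 3 notes occupy the space of 2 half notes
Space = 2 × 2 = 4 beats
Each triplet note = 4 / 3 = 4/3 beats
3 notes = 3 × 4/3 = 4
= 4 beats


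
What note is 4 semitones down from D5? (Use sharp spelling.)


Solution.
D5: chromatic position 2 in octave 5 → absolute = 5×12 + 2 = 62
Transpose down 4: 62 - 4 = 58
58 = 4×12 + 10 → A# in octave 4
Result = A#4


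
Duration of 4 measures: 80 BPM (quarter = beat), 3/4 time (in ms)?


Quarter-note beat duration = 60000 / 80 ms
Beats per measure (3/4) = 3
One measure = 3 × 60000 / 80 = 180000 / 80 ms
4 measures = 4 × 180000 / 80 = 720000 / 80
= 9000.0 ms


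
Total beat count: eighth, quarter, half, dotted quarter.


Working:
Beat values:
  eighth = 0.5 beats
  quarter = 1 beat
  half = 2 beats
  dotted quarter = 1.5 beats
Sum = 0.5 + 1 + 2 + 1.5
= 5 beats


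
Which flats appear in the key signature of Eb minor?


Flat minor keys: A(0), D(1), G(2), C(3), F(4), Bb(5), Eb(6), Ab(7)
Eb minor has 6 flats
Order of flats: Bb Eb Ab Db Gb Cb Fb → first 6: Bb, Eb, Ab, Db, Gb, Cb
= Bb, Eb, Ab, Db, Gb, Cb


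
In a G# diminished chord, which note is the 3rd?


Step by step:
Diminished triad = root + minor 3rd (3 semitones) + diminished 5th (6 semitones)
A triad on G# stacks thirds, so the chord tones use letter names G-B-D
Root: G#
Minor 3rd above G#: B
Diminished 5th above G#: D
The 3rd = B


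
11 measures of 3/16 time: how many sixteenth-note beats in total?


Reasoning:
Time signature 3/16: the bottom number 16 means the sixteenth note gets one count
The top number 3 means 3 sixteenth-note beats per measure
Total = 3 × 11 measures
= 33 sixteenth-note beats
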